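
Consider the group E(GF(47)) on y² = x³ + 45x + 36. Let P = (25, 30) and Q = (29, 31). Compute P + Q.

(43, 36)

(25, 30) + (29, 31). λ = (31 - 30)/(29 - 25) ≡ 1/4 mod 47. 4⁻¹ ≡ 12 (mod 47) since 4·12 = 48 ≡ 1, so λ ≡ 12.
  x = λ² - 25 - 29 = 144 - 54 ≡ 43; y = λ·(25 - 43) - 30 ≡ 36. → (43, 36)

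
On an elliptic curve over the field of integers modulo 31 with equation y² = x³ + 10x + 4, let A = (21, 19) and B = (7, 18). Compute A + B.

(0, 29)

(21, 19) + (7, 18). λ = (18 - 19)/(7 - 21) ≡ 30/17 mod 31. 17⁻¹ ≡ 11 (mod 31), so λ ≡ 20.
  x = λ² - 21 - 7 = 400 - 28 ≡ 0; y = λ·(21 - 0) - 19 ≡ 29. → (0, 29)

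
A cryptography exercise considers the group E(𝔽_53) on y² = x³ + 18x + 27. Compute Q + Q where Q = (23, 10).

tangent at (23, 10): λ = (3·23² + 18)/(2·10) ≡ 15/20. 20⁻¹ ≡ 8 (mod 53) since 20·8 = 160 ≡ 1, so λ ≡ 15·8 ≡ 14.
  x = λ² - 23 - 23 = 196 - 46 ≡ 44; y = λ·(23 - 44) - 10 ≡ 14. → (44, 14)

(44, 14)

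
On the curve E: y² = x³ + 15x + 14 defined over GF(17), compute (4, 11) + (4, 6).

O

The two points share x = 4 and their y-coordinates satisfy 11 + 6 ≡ 0 (mod 17), so they are inverses. Their sum is the point at infinity.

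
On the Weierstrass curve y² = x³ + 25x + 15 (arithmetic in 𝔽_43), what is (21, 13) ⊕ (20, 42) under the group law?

(26, 3)

(21, 13) + (20, 42). λ = (42 - 13)/(20 - 21) ≡ 29/42 mod 43. 42⁻¹ ≡ 42 (mod 43), so λ ≡ 14.
  x = λ² - 21 - 20 = 196 - 41 ≡ 26; y = λ·(21 - 26) - 13 ≡ 3. → (26, 3)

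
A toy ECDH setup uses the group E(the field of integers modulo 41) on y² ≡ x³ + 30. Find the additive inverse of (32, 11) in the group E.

-(32, 11) = (32, -11 mod 41) = (32, 30).

(32, 30)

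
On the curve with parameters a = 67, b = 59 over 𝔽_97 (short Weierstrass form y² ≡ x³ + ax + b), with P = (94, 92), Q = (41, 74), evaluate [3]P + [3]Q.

First 3P:
Repeated addition: build up to 3P.
2P: tangent at (94, 92): λ = (3·94² + 67)/(2·92) ≡ 94/87. 87⁻¹ ≡ 29 (mod 97), so λ ≡ 94·29 ≡ 10.
  x = λ² - 94 - 94 = 100 - 188 ≡ 9; y = λ·(94 - 9) - 92 ≡ 79. → (9, 79)
3P: (9, 79) + (94, 92). λ = (92 - 79)/(94 - 9) ≡ 13/85 mod 97. 85⁻¹ ≡ 8 (mod 97) since 85·8 = 680 ≡ 1, so λ ≡ 7.
  x = λ² - 9 - 94 = 49 - 103 ≡ 43; y = λ·(9 - 43) - 79 ≡ 71. → (43, 71)
3P = (43, 71).
Next 3Q:
Repeated addition: build up to 3Q.
2Q: tangent at (41, 74): λ = (3·41² + 67)/(2·74) ≡ 66/51. 51⁻¹ ≡ 78 (mod 97), so λ ≡ 66·78 ≡ 7.
  x = λ² - 41 - 41 = 49 - 82 ≡ 64; y = λ·(41 - 64) - 74 ≡ 56. → (64, 56)
3Q: (64, 56) + (41, 74). λ = (74 - 56)/(41 - 64) ≡ 18/74 mod 97. 74⁻¹ ≡ 59 (mod 97) since 74·59 = 4366 ≡ 1, so λ ≡ 92.
  x = λ² - 64 - 41 = 8464 - 105 ≡ 17; y = λ·(64 - 17) - 56 ≡ 0. → (17, 0)
3Q = (17, 0).
Finally 3P + 3Q:
(43, 71) + (17, 0). λ = (0 - 71)/(17 - 43) ≡ 26/71 mod 97. 71⁻¹ ≡ 41 (mod 97) since 71·41 = 2911 ≡ 1, so λ ≡ 96.
  x = λ² - 43 - 17 = 9216 - 60 ≡ 38; y = λ·(43 - 38) - 71 ≡ 21. → (38, 21)

(38, 21)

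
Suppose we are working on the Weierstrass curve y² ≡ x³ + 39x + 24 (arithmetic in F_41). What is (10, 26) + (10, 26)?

tangent at (10, 26): λ = (3·10² + 39)/(2·26) ≡ 11/11. 11⁻¹ ≡ 15 (mod 41), so λ ≡ 11·15 ≡ 1.
  x = λ² - 10 - 10 = 1 - 20 ≡ 22; y = λ·(10 - 22) - 26 ≡ 3. → (22, 3)

(22, 3)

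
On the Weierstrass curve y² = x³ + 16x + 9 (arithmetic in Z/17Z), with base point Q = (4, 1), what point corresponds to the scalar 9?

(4, 1)

Repeated addition: build up to 9Q.
2Q: tangent at (4, 1): λ = (3·4² + 16)/(2·1) ≡ 13/2. 2⁻¹ ≡ 9 (mod 17), so λ ≡ 13·9 ≡ 15.
  x = λ² - 4 - 4 = 225 - 8 ≡ 13; y = λ·(4 - 13) - 1 ≡ 0. → (13, 0)
3Q: (13, 0) + (4, 1). λ = (1 - 0)/(4 - 13) ≡ 1/8 mod 17. 8⁻¹ ≡ 15 (mod 17), so λ ≡ 15.
  x = λ² - 13 - 4 = 225 - 17 ≡ 4; y = λ·(13 - 4) - 0 ≡ 16. → (4, 16)
4Q: (4, 16) + (4, 1): same x and y₁ ≡ -y₂, so the sum is ∞.
5Q: ∞ + (4, 1) = (4, 1) (identity).
6Q: tangent at (4, 1): λ = (3·4² + 16)/(2·1) ≡ 13/2. 2⁻¹ ≡ 9 (mod 17), so λ ≡ 13·9 ≡ 15.
  x = λ² - 4 - 4 = 225 - 8 ≡ 13; y = λ·(4 - 13) - 1 ≡ 0. → (13, 0)
7Q: (13, 0) + (4, 1). λ = (1 - 0)/(4 - 13) ≡ 1/8 mod 17. 8⁻¹ ≡ 15 (mod 17), so λ ≡ 15.
  x = λ² - 13 - 4 = 225 - 17 ≡ 4; y = λ·(13 - 4) - 0 ≡ 16. → (4, 16)
8Q: (4, 16) + (4, 1): same x and y₁ ≡ -y₂, so the sum is ∞.
9Q: ∞ + (4, 1) = (4, 1) (identity).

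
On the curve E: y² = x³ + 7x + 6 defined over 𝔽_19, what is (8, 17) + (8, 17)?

(14, 6)

tangent at (8, 17): λ = (3·8² + 7)/(2·17) ≡ 9/15. 15⁻¹ ≡ 14 (mod 19) since 15·14 = 210 ≡ 1, so λ ≡ 9·14 ≡ 12.
  x = λ² - 8 - 8 = 144 - 16 ≡ 14; y = λ·(8 - 14) - 17 ≡ 6. → (14, 6)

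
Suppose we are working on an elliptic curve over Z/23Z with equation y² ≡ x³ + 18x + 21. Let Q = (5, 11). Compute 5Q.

Double-and-add on 5 = (101)₂. Start with Q = (5, 11) for the leading 1-bit.
double: tangent at (5, 11): λ = (3·5² + 18)/(2·11) ≡ 1/22. 22⁻¹ ≡ 22 (mod 23), so λ ≡ 1·22 ≡ 22.
  x = λ² - 5 - 5 = 484 - 10 ≡ 14; y = λ·(5 - 14) - 11 ≡ 21. → (14, 21)
double: tangent at (14, 21): λ = (3·14² + 18)/(2·21) ≡ 8/19. 19⁻¹ ≡ 17 (mod 23) since 19·17 = 323 ≡ 1, so λ ≡ 8·17 ≡ 21.
  x = λ² - 14 - 14 = 441 - 28 ≡ 22; y = λ·(14 - 22) - 21 ≡ 18. → (22, 18)
add Q: (22, 18) + (5, 11). λ = (11 - 18)/(5 - 22) ≡ 16/6 mod 23. 6⁻¹ ≡ 4 (mod 23), so λ ≡ 18.
  x = λ² - 22 - 5 = 324 - 27 ≡ 21; y = λ·(22 - 21) - 18 ≡ 0. → (21, 0)

(21, 0)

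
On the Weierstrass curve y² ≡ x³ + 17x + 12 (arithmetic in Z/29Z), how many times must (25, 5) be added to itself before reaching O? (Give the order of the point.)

6

2P: tangent at (25, 5): λ = (3·25² + 17)/(2·5) ≡ 7/10. 10⁻¹ ≡ 3 (mod 29), so λ ≡ 7·3 ≡ 21.
  x = λ² - 25 - 25 = 441 - 50 ≡ 14; y = λ·(25 - 14) - 5 ≡ 23. → (14, 23)
3P: (14, 23) + (25, 5). λ = (5 - 23)/(25 - 14) ≡ 11/11 mod 29. 11⁻¹ ≡ 8 (mod 29), so λ ≡ 1.
  x = λ² - 14 - 25 = 1 - 39 ≡ 20; y = λ·(14 - 20) - 23 ≡ 0. → (20, 0)
4P: (20, 0) + (25, 5). λ = (5 - 0)/(25 - 20) ≡ 5/5 mod 29. 5⁻¹ ≡ 6 (mod 29), so λ ≡ 1.
  x = λ² - 20 - 25 = 1 - 45 ≡ 14; y = λ·(20 - 14) - 0 ≡ 6. → (14, 6)
5P: (14, 6) + (25, 5). λ = (5 - 6)/(25 - 14) ≡ 28/11 mod 29. 11⁻¹ ≡ 8 (mod 29), so λ ≡ 21.
  x = λ² - 14 - 25 = 441 - 39 ≡ 25; y = λ·(14 - 25) - 6 ≡ 24. → (25, 24)
6P: (25, 24) + (25, 5): same x and y₁ ≡ -y₂, so the sum is O.
6P = O, so the order is 6.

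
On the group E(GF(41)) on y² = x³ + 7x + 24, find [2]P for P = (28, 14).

(8, 31)

tangent at (28, 14): λ = (3·28² + 7)/(2·14) ≡ 22/28. 28⁻¹ ≡ 22 (mod 41), so λ ≡ 22·22 ≡ 33.
  x = λ² - 28 - 28 = 1089 - 56 ≡ 8; y = λ·(28 - 8) - 14 ≡ 31. → (8, 31)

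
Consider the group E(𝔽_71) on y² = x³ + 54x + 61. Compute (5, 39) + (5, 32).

The two points share x = 5 and their y-coordinates satisfy 39 + 32 ≡ 0 (mod 71), so they are inverses. Their sum is the point at infinity.

O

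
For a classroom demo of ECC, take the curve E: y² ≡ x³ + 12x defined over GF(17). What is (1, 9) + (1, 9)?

(2, 10)

tangent at (1, 9): λ = (3·1² + 12)/(2·9) ≡ 15/1. 1⁻¹ ≡ 1 (mod 17), so λ ≡ 15·1 ≡ 15.
  x = λ² - 1 - 1 = 225 - 2 ≡ 2; y = λ·(1 - 2) - 9 ≡ 10. → (2, 10)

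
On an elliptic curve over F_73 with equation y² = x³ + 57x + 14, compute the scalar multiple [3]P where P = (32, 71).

Repeated addition: build up to 3P.
2P: tangent at (32, 71): λ = (3·32² + 57)/(2·71) ≡ 63/69. 69⁻¹ ≡ 18 (mod 73), so λ ≡ 63·18 ≡ 39.
  x = λ² - 32 - 32 = 1521 - 64 ≡ 70; y = λ·(32 - 70) - 71 ≡ 53. → (70, 53)
3P: (70, 53) + (32, 71). λ = (71 - 53)/(32 - 70) ≡ 18/35 mod 73. 35⁻¹ ≡ 48 (mod 73) since 35·48 = 1680 ≡ 1, so λ ≡ 61.
  x = λ² - 70 - 32 = 3721 - 102 ≡ 42; y = λ·(70 - 42) - 53 ≡ 49. → (42, 49)

(42, 49)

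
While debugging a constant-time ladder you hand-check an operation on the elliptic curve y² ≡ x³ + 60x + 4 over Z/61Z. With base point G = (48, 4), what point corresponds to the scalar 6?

(57, 26)

Double-and-add on 6 = (110)₂. Start with G = (48, 4) for the leading 1-bit.
double: tangent at (48, 4): λ = (3·48² + 60)/(2·4) ≡ 18/8. 8⁻¹ ≡ 23 (mod 61) since 8·23 = 184 ≡ 1, so λ ≡ 18·23 ≡ 48.
  x = λ² - 48 - 48 = 2304 - 96 ≡ 12; y = λ·(48 - 12) - 4 ≡ 16. → (12, 16)
add G: (12, 16) + (48, 4). λ = (4 - 16)/(48 - 12) ≡ 49/36 mod 61. 36⁻¹ ≡ 39 (mod 61) since 36·39 = 1404 ≡ 1, so λ ≡ 20.
  x = λ² - 12 - 48 = 400 - 60 ≡ 35; y = λ·(12 - 35) - 16 ≡ 12. → (35, 12)
double: tangent at (35, 12): λ = (3·35² + 60)/(2·12) ≡ 14/24. 24⁻¹ ≡ 28 (mod 61) since 24·28 = 672 ≡ 1, so λ ≡ 14·28 ≡ 26.
  x = λ² - 35 - 35 = 676 - 70 ≡ 57; y = λ·(35 - 57) - 12 ≡ 26. → (57, 26)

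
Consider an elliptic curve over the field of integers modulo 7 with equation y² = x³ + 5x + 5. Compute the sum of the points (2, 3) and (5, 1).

(2, 3) + (5, 1). λ = (1 - 3)/(5 - 2) ≡ 5/3 mod 7. 3⁻¹ ≡ 5 (mod 7), so λ ≡ 4.
  x = λ² - 2 - 5 = 16 - 7 ≡ 2; y = λ·(2 - 2) - 3 ≡ 4. → (2, 4)

(2, 4)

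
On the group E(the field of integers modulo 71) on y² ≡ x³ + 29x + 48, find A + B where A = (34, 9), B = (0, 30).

(20, 45)

(34, 9) + (0, 30). λ = (30 - 9)/(0 - 34) ≡ 21/37 mod 71. 37⁻¹ ≡ 48 (mod 71), so λ ≡ 14.
  x = λ² - 34 - 0 = 196 - 34 ≡ 20; y = λ·(34 - 20) - 9 ≡ 45. → (20, 45)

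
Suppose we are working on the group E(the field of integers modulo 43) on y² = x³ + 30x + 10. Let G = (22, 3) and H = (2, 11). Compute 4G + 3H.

First 4G:
Double-and-add on 4 = (100)₂. Start with G = (22, 3) for the leading 1-bit.
double: tangent at (22, 3): λ = (3·22² + 30)/(2·3) ≡ 20/6. 6⁻¹ ≡ 36 (mod 43) since 6·36 = 216 ≡ 1, so λ ≡ 20·36 ≡ 32.
  x = λ² - 22 - 22 = 1024 - 44 ≡ 34; y = λ·(22 - 34) - 3 ≡ 0. → (34, 0)
double: (34, 0) + (34, 0): same x and y₁ ≡ -y₂, so the sum is O.
4G = O.
Next 3H:
Repeated addition: build up to 3H.
2H: tangent at (2, 11): λ = (3·2² + 30)/(2·11) ≡ 42/22. 22⁻¹ ≡ 2 (mod 43), so λ ≡ 42·2 ≡ 41.
  x = λ² - 2 - 2 = 1681 - 4 ≡ 0; y = λ·(2 - 0) - 11 ≡ 28. → (0, 28)
3H: (0, 28) + (2, 11). λ = (11 - 28)/(2 - 0) ≡ 26/2 mod 43. 2⁻¹ ≡ 22 (mod 43) since 2·22 = 44 ≡ 1, so λ ≡ 13.
  x = λ² - 0 - 2 = 169 - 2 ≡ 38; y = λ·(0 - 38) - 28 ≡ 37. → (38, 37)
3H = (38, 37).
Finally 4G + 3H:
O + (38, 37) = (38, 37) (identity).

(38, 37)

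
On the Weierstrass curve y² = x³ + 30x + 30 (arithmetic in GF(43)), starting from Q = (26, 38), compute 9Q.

(18, 34)

Double-and-add on 9 = (1001)₂. Start with Q = (26, 38) for the leading 1-bit.
double: tangent at (26, 38): λ = (3·26² + 30)/(2·38) ≡ 37/33. 33⁻¹ ≡ 30 (mod 43) since 33·30 = 990 ≡ 1, so λ ≡ 37·30 ≡ 35.
  x = λ² - 26 - 26 = 1225 - 52 ≡ 12; y = λ·(26 - 12) - 38 ≡ 22. → (12, 22)
double: tangent at (12, 22): λ = (3·12² + 30)/(2·22) ≡ 32/1. 1⁻¹ ≡ 1 (mod 43), so λ ≡ 32·1 ≡ 32.
  x = λ² - 12 - 12 = 1024 - 24 ≡ 11; y = λ·(12 - 11) - 22 ≡ 10. → (11, 10)
double: tangent at (11, 10): λ = (3·11² + 30)/(2·10) ≡ 6/20. 20⁻¹ ≡ 28 (mod 43), so λ ≡ 6·28 ≡ 39.
  x = λ² - 11 - 11 = 1521 - 22 ≡ 37; y = λ·(11 - 37) - 10 ≡ 8. → (37, 8)
add Q: (37, 8) + (26, 38). λ = (38 - 8)/(26 - 37) ≡ 30/32 mod 43. 32⁻¹ ≡ 39 (mod 43), so λ ≡ 9.
  x = λ² - 37 - 26 = 81 - 63 ≡ 18; y = λ·(37 - 18) - 8 ≡ 34. → (18, 34)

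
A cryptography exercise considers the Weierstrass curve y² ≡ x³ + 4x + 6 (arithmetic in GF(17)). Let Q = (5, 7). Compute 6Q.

Repeated addition: build up to 6Q.
2Q: tangent at (5, 7): λ = (3·5² + 4)/(2·7) ≡ 11/14. 14⁻¹ ≡ 11 (mod 17), so λ ≡ 11·11 ≡ 2.
  x = λ² - 5 - 5 = 4 - 10 ≡ 11; y = λ·(5 - 11) - 7 ≡ 15. → (11, 15)
3Q: (11, 15) + (5, 7). λ = (7 - 15)/(5 - 11) ≡ 9/11 mod 17. 11⁻¹ ≡ 14 (mod 17), so λ ≡ 7.
  x = λ² - 11 - 5 = 49 - 16 ≡ 16; y = λ·(11 - 16) - 15 ≡ 1. → (16, 1)
4Q: (16, 1) + (5, 7). λ = (7 - 1)/(5 - 16) ≡ 6/6 mod 17. 6⁻¹ ≡ 3 (mod 17) since 6·3 = 18 ≡ 1, so λ ≡ 1.
  x = λ² - 16 - 5 = 1 - 21 ≡ 14; y = λ·(16 - 14) - 1 ≡ 1. → (14, 1)
5Q: (14, 1) + (5, 7). λ = (7 - 1)/(5 - 14) ≡ 6/8 mod 17. 8⁻¹ ≡ 15 (mod 17) since 8·15 = 120 ≡ 1, so λ ≡ 5.
  x = λ² - 14 - 5 = 25 - 19 ≡ 6; y = λ·(14 - 6) - 1 ≡ 5. → (6, 5)
6Q: (6, 5) + (5, 7). λ = (7 - 5)/(5 - 6) ≡ 2/16 mod 17. 16⁻¹ ≡ 16 (mod 17), so λ ≡ 15.
  x = λ² - 6 - 5 = 225 - 11 ≡ 10; y = λ·(6 - 10) - 5 ≡ 3. → (10, 3)

(10, 3)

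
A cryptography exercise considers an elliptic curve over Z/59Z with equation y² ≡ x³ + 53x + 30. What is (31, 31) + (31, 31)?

(45, 54)

tangent at (31, 31): λ = (3·31² + 53)/(2·31) ≡ 45/3. 3⁻¹ ≡ 20 (mod 59) since 3·20 = 60 ≡ 1, so λ ≡ 45·20 ≡ 15.
  x = λ² - 31 - 31 = 225 - 62 ≡ 45; y = λ·(31 - 45) - 31 ≡ 54. → (45, 54)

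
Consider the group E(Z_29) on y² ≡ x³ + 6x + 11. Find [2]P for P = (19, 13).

tangent at (19, 13): λ = (3·19² + 6)/(2·13) ≡ 16/26. 26⁻¹ ≡ 19 (mod 29), so λ ≡ 16·19 ≡ 14.
  x = λ² - 19 - 19 = 196 - 38 ≡ 13; y = λ·(19 - 13) - 13 ≡ 13. → (13, 13)

(13, 13)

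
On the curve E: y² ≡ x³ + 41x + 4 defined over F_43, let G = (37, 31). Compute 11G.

Double-and-add on 11 = (1011)₂. Start with G = (37, 31) for the leading 1-bit.
double: tangent at (37, 31): λ = (3·37² + 41)/(2·31) ≡ 20/19. 19⁻¹ ≡ 34 (mod 43) since 19·34 = 646 ≡ 1, so λ ≡ 20·34 ≡ 35.
  x = λ² - 37 - 37 = 1225 - 74 ≡ 33; y = λ·(37 - 33) - 31 ≡ 23. → (33, 23)
double: tangent at (33, 23): λ = (3·33² + 41)/(2·23) ≡ 40/3. 3⁻¹ ≡ 29 (mod 43), so λ ≡ 40·29 ≡ 42.
  x = λ² - 33 - 33 = 1764 - 66 ≡ 21; y = λ·(33 - 21) - 23 ≡ 8. → (21, 8)
add G: (21, 8) + (37, 31). λ = (31 - 8)/(37 - 21) ≡ 23/16 mod 43. 16⁻¹ ≡ 35 (mod 43) since 16·35 = 560 ≡ 1, so λ ≡ 31.
  x = λ² - 21 - 37 = 961 - 58 ≡ 0; y = λ·(21 - 0) - 8 ≡ 41. → (0, 41)
double: tangent at (0, 41): λ = (3·0² + 41)/(2·41) ≡ 41/39. 39⁻¹ ≡ 32 (mod 43), so λ ≡ 41·32 ≡ 22.
  x = λ² - 0 - 0 = 484 - 0 ≡ 11; y = λ·(0 - 11) - 41 ≡ 18. → (11, 18)
add G: (11, 18) + (37, 31). λ = (31 - 18)/(37 - 11) ≡ 13/26 mod 43. 26⁻¹ ≡ 5 (mod 43) since 26·5 = 130 ≡ 1, so λ ≡ 22.
  x = λ² - 11 - 37 = 484 - 48 ≡ 6; y = λ·(11 - 6) - 18 ≡ 6. → (6, 6)

(6, 6)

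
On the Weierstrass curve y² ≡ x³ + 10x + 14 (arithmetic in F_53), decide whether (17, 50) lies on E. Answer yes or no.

y² = 50² ≡ 9; x³ + 10x + 14 = 5097 ≡ 9 (mod 53). 9 = 9.

yes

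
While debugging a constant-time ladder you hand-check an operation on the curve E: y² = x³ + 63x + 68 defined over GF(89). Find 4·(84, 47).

(34, 29)

Write Q = (84, 47).
Repeated addition: build up to 4Q.
2Q: tangent at (84, 47): λ = (3·84² + 63)/(2·47) ≡ 49/5. 5⁻¹ ≡ 18 (mod 89) since 5·18 = 90 ≡ 1, so λ ≡ 49·18 ≡ 81.
  x = λ² - 84 - 84 = 6561 - 168 ≡ 74; y = λ·(84 - 74) - 47 ≡ 51. → (74, 51)
3Q: (74, 51) + (84, 47). λ = (47 - 51)/(84 - 74) ≡ 85/10 mod 89. 10⁻¹ ≡ 9 (mod 89) since 10·9 = 90 ≡ 1, so λ ≡ 53.
  x = λ² - 74 - 84 = 2809 - 158 ≡ 70; y = λ·(74 - 70) - 51 ≡ 72. → (70, 72)
4Q: (70, 72) + (84, 47). λ = (47 - 72)/(84 - 70) ≡ 64/14 mod 89. 14⁻¹ ≡ 70 (mod 89), so λ ≡ 30.
  x = λ² - 70 - 84 = 900 - 154 ≡ 34; y = λ·(70 - 34) - 72 ≡ 29. → (34, 29)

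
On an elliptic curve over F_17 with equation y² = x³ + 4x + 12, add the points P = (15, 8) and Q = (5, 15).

(15, 9)

(15, 8) + (5, 15). λ = (15 - 8)/(5 - 15) ≡ 7/7 mod 17. 7⁻¹ ≡ 5 (mod 17) since 7·5 = 35 ≡ 1, so λ ≡ 1.
  x = λ² - 15 - 5 = 1 - 20 ≡ 15; y = λ·(15 - 15) - 8 ≡ 9. → (15, 9)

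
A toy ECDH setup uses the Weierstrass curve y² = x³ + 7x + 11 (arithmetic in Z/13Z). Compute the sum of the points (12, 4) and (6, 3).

(12, 4) + (6, 3). λ = (3 - 4)/(6 - 12) ≡ 12/7 mod 13. 7⁻¹ ≡ 2 (mod 13), so λ ≡ 11.
  x = λ² - 12 - 6 = 121 - 18 ≡ 12; y = λ·(12 - 12) - 4 ≡ 9. → (12, 9)

(12, 9)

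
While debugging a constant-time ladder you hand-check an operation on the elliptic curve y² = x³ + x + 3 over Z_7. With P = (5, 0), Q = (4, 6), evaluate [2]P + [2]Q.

First 2P:
Repeated addition: build up to 2P.
2P: (5, 0) + (5, 0): same x and y₁ ≡ -y₂, so the sum is the point at infinity.
2P = the point at infinity.
Next 2Q:
Repeated addition: build up to 2Q.
2Q: tangent at (4, 6): λ = (3·4² + 1)/(2·6) ≡ 0/5. 5⁻¹ ≡ 3 (mod 7), so λ ≡ 0·3 ≡ 0.
  x = λ² - 4 - 4 = 0 - 8 ≡ 6; y = λ·(4 - 6) - 6 ≡ 1. → (6, 1)
2Q = (6, 1).
Finally 2P + 2Q:
the point at infinity + (6, 1) = (6, 1) (identity).

(6, 1)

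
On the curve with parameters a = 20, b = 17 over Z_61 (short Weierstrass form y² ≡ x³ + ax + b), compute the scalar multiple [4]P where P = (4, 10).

(53, 57)

Repeated addition: build up to 4P.
2P: tangent at (4, 10): λ = (3·4² + 20)/(2·10) ≡ 7/20. 20⁻¹ ≡ 58 (mod 61), so λ ≡ 7·58 ≡ 40.
  x = λ² - 4 - 4 = 1600 - 8 ≡ 6; y = λ·(4 - 6) - 10 ≡ 32. → (6, 32)
3P: (6, 32) + (4, 10). λ = (10 - 32)/(4 - 6) ≡ 39/59 mod 61. 59⁻¹ ≡ 30 (mod 61) since 59·30 = 1770 ≡ 1, so λ ≡ 11.
  x = λ² - 6 - 4 = 121 - 10 ≡ 50; y = λ·(6 - 50) - 32 ≡ 33. → (50, 33)
4P: (50, 33) + (4, 10). λ = (10 - 33)/(4 - 50) ≡ 38/15 mod 61. 15⁻¹ ≡ 57 (mod 61) since 15·57 = 855 ≡ 1, so λ ≡ 31.
  x = λ² - 50 - 4 = 961 - 54 ≡ 53; y = λ·(50 - 53) - 33 ≡ 57. → (53, 57)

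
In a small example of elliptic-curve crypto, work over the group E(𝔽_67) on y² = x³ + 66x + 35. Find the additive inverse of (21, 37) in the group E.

-(21, 37) = (21, -37 mod 67) = (21, 30).

(21, 30)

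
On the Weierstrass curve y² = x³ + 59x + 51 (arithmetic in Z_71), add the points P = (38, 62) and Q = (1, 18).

(38, 62) + (1, 18). λ = (18 - 62)/(1 - 38) ≡ 27/34 mod 71. 34⁻¹ ≡ 23 (mod 71) since 34·23 = 782 ≡ 1, so λ ≡ 53.
  x = λ² - 38 - 1 = 2809 - 39 ≡ 1; y = λ·(38 - 1) - 62 ≡ 53. → (1, 53)

(1, 53)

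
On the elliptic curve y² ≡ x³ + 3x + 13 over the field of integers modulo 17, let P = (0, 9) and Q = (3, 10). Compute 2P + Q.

(9, 2)

First 2P:
Repeated addition: build up to 2P.
2P: tangent at (0, 9): λ = (3·0² + 3)/(2·9) ≡ 3/1. 1⁻¹ ≡ 1 (mod 17), so λ ≡ 3·1 ≡ 3.
  x = λ² - 0 - 0 = 9 - 0 ≡ 9; y = λ·(0 - 9) - 9 ≡ 15. → (9, 15)
2P = (9, 15).
Finally 2P + Q:
(9, 15) + (3, 10). λ = (10 - 15)/(3 - 9) ≡ 12/11 mod 17. 11⁻¹ ≡ 14 (mod 17), so λ ≡ 15.
  x = λ² - 9 - 3 = 225 - 12 ≡ 9; y = λ·(9 - 9) - 15 ≡ 2. → (9, 2)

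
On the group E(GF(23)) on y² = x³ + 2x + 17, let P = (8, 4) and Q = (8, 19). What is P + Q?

O

The two points share x = 8 and their y-coordinates satisfy 4 + 19 ≡ 0 (mod 23), so they are inverses. Their sum is ∞.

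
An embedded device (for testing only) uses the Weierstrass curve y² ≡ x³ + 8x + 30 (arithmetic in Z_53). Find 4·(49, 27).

(12, 23)

Write Q = (49, 27).
Repeated addition: build up to 4Q.
2Q: tangent at (49, 27): λ = (3·49² + 8)/(2·27) ≡ 3/1. 1⁻¹ ≡ 1 (mod 53) since 1·1 = 1 ≡ 1, so λ ≡ 3·1 ≡ 3.
  x = λ² - 49 - 49 = 9 - 98 ≡ 17; y = λ·(49 - 17) - 27 ≡ 16. → (17, 16)
3Q: (17, 16) + (49, 27). λ = (27 - 16)/(49 - 17) ≡ 11/32 mod 53. 32⁻¹ ≡ 5 (mod 53), so λ ≡ 2.
  x = λ² - 17 - 49 = 4 - 66 ≡ 44; y = λ·(17 - 44) - 16 ≡ 36. → (44, 36)
4Q: (44, 36) + (49, 27). λ = (27 - 36)/(49 - 44) ≡ 44/5 mod 53. 5⁻¹ ≡ 32 (mod 53), so λ ≡ 30.
  x = λ² - 44 - 49 = 900 - 93 ≡ 12; y = λ·(44 - 12) - 36 ≡ 23. → (12, 23)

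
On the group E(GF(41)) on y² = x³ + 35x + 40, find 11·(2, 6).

Write P = (2, 6).
Repeated addition: build up to 11P.
2P: tangent at (2, 6): λ = (3·2² + 35)/(2·6) ≡ 6/12. 12⁻¹ ≡ 24 (mod 41), so λ ≡ 6·24 ≡ 21.
  x = λ² - 2 - 2 = 441 - 4 ≡ 27; y = λ·(2 - 27) - 6 ≡ 2. → (27, 2)
3P: (27, 2) + (2, 6). λ = (6 - 2)/(2 - 27) ≡ 4/16 mod 41. 16⁻¹ ≡ 18 (mod 41), so λ ≡ 31.
  x = λ² - 27 - 2 = 961 - 29 ≡ 30; y = λ·(27 - 30) - 2 ≡ 28. → (30, 28)
4P: (30, 28) + (2, 6). λ = (6 - 28)/(2 - 30) ≡ 19/13 mod 41. 13⁻¹ ≡ 19 (mod 41), so λ ≡ 33.
  x = λ² - 30 - 2 = 1089 - 32 ≡ 32; y = λ·(30 - 32) - 28 ≡ 29. → (32, 29)
5P: (32, 29) + (2, 6). λ = (6 - 29)/(2 - 32) ≡ 18/11 mod 41. 11⁻¹ ≡ 15 (mod 41) since 11·15 = 165 ≡ 1, so λ ≡ 24.
  x = λ² - 32 - 2 = 576 - 34 ≡ 9; y = λ·(32 - 9) - 29 ≡ 31. → (9, 31)
6P: (9, 31) + (2, 6). λ = (6 - 31)/(2 - 9) ≡ 16/34 mod 41. 34⁻¹ ≡ 35 (mod 41) since 34·35 = 1190 ≡ 1, so λ ≡ 27.
  x = λ² - 9 - 2 = 729 - 11 ≡ 21; y = λ·(9 - 21) - 31 ≡ 14. → (21, 14)
7P: (21, 14) + (2, 6). λ = (6 - 14)/(2 - 21) ≡ 33/22 mod 41. 22⁻¹ ≡ 28 (mod 41), so λ ≡ 22.
  x = λ² - 21 - 2 = 484 - 23 ≡ 10; y = λ·(21 - 10) - 14 ≡ 23. → (10, 23)
8P: (10, 23) + (2, 6). λ = (6 - 23)/(2 - 10) ≡ 24/33 mod 41. 33⁻¹ ≡ 5 (mod 41), so λ ≡ 38.
  x = λ² - 10 - 2 = 1444 - 12 ≡ 38; y = λ·(10 - 38) - 23 ≡ 20. → (38, 20)
9P: (38, 20) + (2, 6). λ = (6 - 20)/(2 - 38) ≡ 27/5 mod 41. 5⁻¹ ≡ 33 (mod 41) since 5·33 = 165 ≡ 1, so λ ≡ 30.
  x = λ² - 38 - 2 = 900 - 40 ≡ 40; y = λ·(38 - 40) - 20 ≡ 2. → (40, 2)
10P: (40, 2) + (2, 6). λ = (6 - 2)/(2 - 40) ≡ 4/3 mod 41. 3⁻¹ ≡ 14 (mod 41) since 3·14 = 42 ≡ 1, so λ ≡ 15.
  x = λ² - 40 - 2 = 225 - 42 ≡ 19; y = λ·(40 - 19) - 2 ≡ 26. → (19, 26)
11P: (19, 26) + (2, 6). λ = (6 - 26)/(2 - 19) ≡ 21/24 mod 41. 24⁻¹ ≡ 12 (mod 41) since 24·12 = 288 ≡ 1, so λ ≡ 6.
  x = λ² - 19 - 2 = 36 - 21 ≡ 15; y = λ·(19 - 15) - 26 ≡ 39. → (15, 39)

(15, 39)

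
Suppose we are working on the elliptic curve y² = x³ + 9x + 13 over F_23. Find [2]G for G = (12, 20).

(2, 4)

tangent at (12, 20): λ = (3·12² + 9)/(2·20) ≡ 4/17. 17⁻¹ ≡ 19 (mod 23) since 17·19 = 323 ≡ 1, so λ ≡ 4·19 ≡ 7.
  x = λ² - 12 - 12 = 49 - 24 ≡ 2; y = λ·(12 - 2) - 20 ≡ 4. → (2, 4)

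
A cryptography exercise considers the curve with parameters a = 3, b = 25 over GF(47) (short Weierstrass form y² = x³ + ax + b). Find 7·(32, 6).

Write P = (32, 6).
Double-and-add on 7 = (111)₂. Start with P = (32, 6) for the leading 1-bit.
double: tangent at (32, 6): λ = (3·32² + 3)/(2·6) ≡ 20/12. 12⁻¹ ≡ 4 (mod 47), so λ ≡ 20·4 ≡ 33.
  x = λ² - 32 - 32 = 1089 - 64 ≡ 38; y = λ·(32 - 38) - 6 ≡ 31. → (38, 31)
add P: (38, 31) + (32, 6). λ = (6 - 31)/(32 - 38) ≡ 22/41 mod 47. 41⁻¹ ≡ 39 (mod 47) since 41·39 = 1599 ≡ 1, so λ ≡ 12.
  x = λ² - 38 - 32 = 144 - 70 ≡ 27; y = λ·(38 - 27) - 31 ≡ 7. → (27, 7)
double: tangent at (27, 7): λ = (3·27² + 3)/(2·7) ≡ 28/14. 14⁻¹ ≡ 37 (mod 47), so λ ≡ 28·37 ≡ 2.
  x = λ² - 27 - 27 = 4 - 54 ≡ 44; y = λ·(27 - 44) - 7 ≡ 6. → (44, 6)
add P: (44, 6) + (32, 6). λ = (6 - 6)/(32 - 44) ≡ 0/35 mod 47. 35⁻¹ ≡ 43 (mod 47), so λ ≡ 0.
  x = λ² - 44 - 32 = 0 - 76 ≡ 18; y = λ·(44 - 18) - 6 ≡ 41. → (18, 41)

(18, 41)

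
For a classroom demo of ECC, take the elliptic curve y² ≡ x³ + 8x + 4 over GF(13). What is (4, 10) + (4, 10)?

tangent at (4, 10): λ = (3·4² + 8)/(2·10) ≡ 4/7. 7⁻¹ ≡ 2 (mod 13), so λ ≡ 4·2 ≡ 8.
  x = λ² - 4 - 4 = 64 - 8 ≡ 4; y = λ·(4 - 4) - 10 ≡ 3. → (4, 3)

(4, 3)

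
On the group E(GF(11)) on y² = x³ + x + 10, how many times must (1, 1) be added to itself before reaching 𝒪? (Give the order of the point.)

2P: tangent at (1, 1): λ = (3·1² + 1)/(2·1) ≡ 4/2. 2⁻¹ ≡ 6 (mod 11), so λ ≡ 4·6 ≡ 2.
  x = λ² - 1 - 1 = 4 - 2 ≡ 2; y = λ·(1 - 2) - 1 ≡ 8. → (2, 8)
3P: (2, 8) + (1, 1). λ = (1 - 8)/(1 - 2) ≡ 4/10 mod 11. 10⁻¹ ≡ 10 (mod 11) since 10·10 = 100 ≡ 1, so λ ≡ 7.
  x = λ² - 2 - 1 = 49 - 3 ≡ 2; y = λ·(2 - 2) - 8 ≡ 3. → (2, 3)
4P: (2, 3) + (1, 1). λ = (1 - 3)/(1 - 2) ≡ 9/10 mod 11. 10⁻¹ ≡ 10 (mod 11), so λ ≡ 2.
  x = λ² - 2 - 1 = 4 - 3 ≡ 1; y = λ·(2 - 1) - 3 ≡ 10. → (1, 10)
5P: (1, 10) + (1, 1): same x and y₁ ≡ -y₂, so the sum is 𝒪.
5P = 𝒪, so the order is 5.

5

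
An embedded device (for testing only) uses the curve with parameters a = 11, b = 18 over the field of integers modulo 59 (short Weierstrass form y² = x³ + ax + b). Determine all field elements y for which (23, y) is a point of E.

x³ + 11x + 18 = 12438 ≡ 48 (mod 59).
Square roots of 48 mod 59: 15 and 44 (since 15² = 225 ≡ 48).

15, 44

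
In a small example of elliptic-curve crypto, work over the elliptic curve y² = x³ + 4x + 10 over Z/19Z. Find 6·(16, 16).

Write Q = (16, 16).
Repeated addition: build up to 6Q.
2Q: tangent at (16, 16): λ = (3·16² + 4)/(2·16) ≡ 12/13. 13⁻¹ ≡ 3 (mod 19), so λ ≡ 12·3 ≡ 17.
  x = λ² - 16 - 16 = 289 - 32 ≡ 10; y = λ·(16 - 10) - 16 ≡ 10. → (10, 10)
3Q: (10, 10) + (16, 16). λ = (16 - 10)/(16 - 10) ≡ 6/6 mod 19. 6⁻¹ ≡ 16 (mod 19), so λ ≡ 1.
  x = λ² - 10 - 16 = 1 - 26 ≡ 13; y = λ·(10 - 13) - 10 ≡ 6. → (13, 6)
4Q: (13, 6) + (16, 16). λ = (16 - 6)/(16 - 13) ≡ 10/3 mod 19. 3⁻¹ ≡ 13 (mod 19) since 3·13 = 39 ≡ 1, so λ ≡ 16.
  x = λ² - 13 - 16 = 256 - 29 ≡ 18; y = λ·(13 - 18) - 6 ≡ 9. → (18, 9)
5Q: (18, 9) + (16, 16). λ = (16 - 9)/(16 - 18) ≡ 7/17 mod 19. 17⁻¹ ≡ 9 (mod 19), so λ ≡ 6.
  x = λ² - 18 - 16 = 36 - 34 ≡ 2; y = λ·(18 - 2) - 9 ≡ 11. → (2, 11)
6Q: (2, 11) + (16, 16). λ = (16 - 11)/(16 - 2) ≡ 5/14 mod 19. 14⁻¹ ≡ 15 (mod 19) since 14·15 = 210 ≡ 1, so λ ≡ 18.
  x = λ² - 2 - 16 = 324 - 18 ≡ 2; y = λ·(2 - 2) - 11 ≡ 8. → (2, 8)

(2, 8)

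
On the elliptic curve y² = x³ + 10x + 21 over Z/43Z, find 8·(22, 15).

(9, 18)

Write G = (22, 15).
Repeated addition: build up to 8G.
2G: tangent at (22, 15): λ = (3·22² + 10)/(2·15) ≡ 0/30. 30⁻¹ ≡ 33 (mod 43), so λ ≡ 0·33 ≡ 0.
  x = λ² - 22 - 22 = 0 - 44 ≡ 42; y = λ·(22 - 42) - 15 ≡ 28. → (42, 28)
3G: (42, 28) + (22, 15). λ = (15 - 28)/(22 - 42) ≡ 30/23 mod 43. 23⁻¹ ≡ 15 (mod 43), so λ ≡ 20.
  x = λ² - 42 - 22 = 400 - 64 ≡ 35; y = λ·(42 - 35) - 28 ≡ 26. → (35, 26)
4G: (35, 26) + (22, 15). λ = (15 - 26)/(22 - 35) ≡ 32/30 mod 43. 30⁻¹ ≡ 33 (mod 43), so λ ≡ 24.
  x = λ² - 35 - 22 = 576 - 57 ≡ 3; y = λ·(35 - 3) - 26 ≡ 11. → (3, 11)
5G: (3, 11) + (22, 15). λ = (15 - 11)/(22 - 3) ≡ 4/19 mod 43. 19⁻¹ ≡ 34 (mod 43), so λ ≡ 7.
  x = λ² - 3 - 22 = 49 - 25 ≡ 24; y = λ·(3 - 24) - 11 ≡ 14. → (24, 14)
6G: (24, 14) + (22, 15). λ = (15 - 14)/(22 - 24) ≡ 1/41 mod 43. 41⁻¹ ≡ 21 (mod 43) since 41·21 = 861 ≡ 1, so λ ≡ 21.
  x = λ² - 24 - 22 = 441 - 46 ≡ 8; y = λ·(24 - 8) - 14 ≡ 21. → (8, 21)
7G: (8, 21) + (22, 15). λ = (15 - 21)/(22 - 8) ≡ 37/14 mod 43. 14⁻¹ ≡ 40 (mod 43) since 14·40 = 560 ≡ 1, so λ ≡ 18.
  x = λ² - 8 - 22 = 324 - 30 ≡ 36; y = λ·(8 - 36) - 21 ≡ 34. → (36, 34)
8G: (36, 34) + (22, 15). λ = (15 - 34)/(22 - 36) ≡ 24/29 mod 43. 29⁻¹ ≡ 3 (mod 43), so λ ≡ 29.
  x = λ² - 36 - 22 = 841 - 58 ≡ 9; y = λ·(36 - 9) - 34 ≡ 18. → (9, 18)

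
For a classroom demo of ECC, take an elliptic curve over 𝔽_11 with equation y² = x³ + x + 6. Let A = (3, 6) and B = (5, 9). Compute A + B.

(3, 6) + (5, 9). λ = (9 - 6)/(5 - 3) ≡ 3/2 mod 11. 2⁻¹ ≡ 6 (mod 11) since 2·6 = 12 ≡ 1, so λ ≡ 7.
  x = λ² - 3 - 5 = 49 - 8 ≡ 8; y = λ·(3 - 8) - 6 ≡ 3. → (8, 3)

(8, 3)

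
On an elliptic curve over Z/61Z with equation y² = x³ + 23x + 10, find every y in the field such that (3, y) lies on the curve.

x³ + 23x + 10 = 106 ≡ 45 (mod 61).
Square roots of 45 mod 61: 17 and 44 (since 17² = 289 ≡ 45).

17, 44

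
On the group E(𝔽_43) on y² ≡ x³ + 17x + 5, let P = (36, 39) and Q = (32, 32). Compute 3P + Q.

First 3P:
Repeated addition: build up to 3P.
2P: tangent at (36, 39): λ = (3·36² + 17)/(2·39) ≡ 35/35. 35⁻¹ ≡ 16 (mod 43) since 35·16 = 560 ≡ 1, so λ ≡ 35·16 ≡ 1.
  x = λ² - 36 - 36 = 1 - 72 ≡ 15; y = λ·(36 - 15) - 39 ≡ 25. → (15, 25)
3P: (15, 25) + (36, 39). λ = (39 - 25)/(36 - 15) ≡ 14/21 mod 43. 21⁻¹ ≡ 41 (mod 43) since 21·41 = 861 ≡ 1, so λ ≡ 15.
  x = λ² - 15 - 36 = 225 - 51 ≡ 2; y = λ·(15 - 2) - 25 ≡ 41. → (2, 41)
3P = (2, 41).
Finally 3P + Q:
(2, 41) + (32, 32). λ = (32 - 41)/(32 - 2) ≡ 34/30 mod 43. 30⁻¹ ≡ 33 (mod 43), so λ ≡ 4.
  x = λ² - 2 - 32 = 16 - 34 ≡ 25; y = λ·(2 - 25) - 41 ≡ 39. → (25, 39)

(25, 39)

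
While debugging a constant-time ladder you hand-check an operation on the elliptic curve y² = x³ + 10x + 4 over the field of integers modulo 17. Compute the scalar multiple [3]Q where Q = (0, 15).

Repeated addition: build up to 3Q.
2Q: tangent at (0, 15): λ = (3·0² + 10)/(2·15) ≡ 10/13. 13⁻¹ ≡ 4 (mod 17), so λ ≡ 10·4 ≡ 6.
  x = λ² - 0 - 0 = 36 - 0 ≡ 2; y = λ·(0 - 2) - 15 ≡ 7. → (2, 7)
3Q: (2, 7) + (0, 15). λ = (15 - 7)/(0 - 2) ≡ 8/15 mod 17. 15⁻¹ ≡ 8 (mod 17) since 15·8 = 120 ≡ 1, so λ ≡ 13.
  x = λ² - 2 - 0 = 169 - 2 ≡ 14; y = λ·(2 - 14) - 7 ≡ 7. → (14, 7)

(14, 7)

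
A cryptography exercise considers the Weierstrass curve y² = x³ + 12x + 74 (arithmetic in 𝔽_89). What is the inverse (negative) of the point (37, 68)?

-(37, 68) = (37, -68 mod 89) = (37, 21).

(37, 21)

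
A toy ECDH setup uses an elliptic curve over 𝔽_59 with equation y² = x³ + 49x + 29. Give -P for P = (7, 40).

-(7, 40) = (7, -40 mod 59) = (7, 19).

(7, 19)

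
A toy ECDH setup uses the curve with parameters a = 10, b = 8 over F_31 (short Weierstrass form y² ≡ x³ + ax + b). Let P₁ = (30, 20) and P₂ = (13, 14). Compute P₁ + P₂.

(30, 20) + (13, 14). λ = (14 - 20)/(13 - 30) ≡ 25/14 mod 31. 14⁻¹ ≡ 20 (mod 31) since 14·20 = 280 ≡ 1, so λ ≡ 4.
  x = λ² - 30 - 13 = 16 - 43 ≡ 4; y = λ·(30 - 4) - 20 ≡ 22. → (4, 22)

(4, 22)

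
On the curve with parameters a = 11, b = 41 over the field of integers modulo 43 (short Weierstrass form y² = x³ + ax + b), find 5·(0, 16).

Write P = (0, 16).
Repeated addition: build up to 5P.
2P: tangent at (0, 16): λ = (3·0² + 11)/(2·16) ≡ 11/32. 32⁻¹ ≡ 39 (mod 43), so λ ≡ 11·39 ≡ 42.
  x = λ² - 0 - 0 = 1764 - 0 ≡ 1; y = λ·(0 - 1) - 16 ≡ 28. → (1, 28)
3P: (1, 28) + (0, 16). λ = (16 - 28)/(0 - 1) ≡ 31/42 mod 43. 42⁻¹ ≡ 42 (mod 43), so λ ≡ 12.
  x = λ² - 1 - 0 = 144 - 1 ≡ 14; y = λ·(1 - 14) - 28 ≡ 31. → (14, 31)
4P: (14, 31) + (0, 16). λ = (16 - 31)/(0 - 14) ≡ 28/29 mod 43. 29⁻¹ ≡ 3 (mod 43) since 29·3 = 87 ≡ 1, so λ ≡ 41.
  x = λ² - 14 - 0 = 1681 - 14 ≡ 33; y = λ·(14 - 33) - 31 ≡ 7. → (33, 7)
5P: (33, 7) + (0, 16). λ = (16 - 7)/(0 - 33) ≡ 9/10 mod 43. 10⁻¹ ≡ 13 (mod 43) since 10·13 = 130 ≡ 1, so λ ≡ 31.
  x = λ² - 33 - 0 = 961 - 33 ≡ 25; y = λ·(33 - 25) - 7 ≡ 26. → (25, 26)

(25, 26)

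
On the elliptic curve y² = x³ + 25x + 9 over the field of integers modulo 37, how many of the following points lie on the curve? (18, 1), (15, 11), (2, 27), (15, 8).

1

(18, 1): 1² ≡ 1, rhs ≡ 1 → on.
(15, 11): 11² ≡ 10, rhs ≡ 22 → off.
(2, 27): 27² ≡ 26, rhs ≡ 30 → off.
(15, 8): 8² ≡ 27, rhs ≡ 22 → off.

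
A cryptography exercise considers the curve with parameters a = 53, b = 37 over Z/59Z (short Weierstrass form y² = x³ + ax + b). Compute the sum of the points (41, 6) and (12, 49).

(27, 18)

(41, 6) + (12, 49). λ = (49 - 6)/(12 - 41) ≡ 43/30 mod 59. 30⁻¹ ≡ 2 (mod 59), so λ ≡ 27.
  x = λ² - 41 - 12 = 729 - 53 ≡ 27; y = λ·(41 - 27) - 6 ≡ 18. → (27, 18)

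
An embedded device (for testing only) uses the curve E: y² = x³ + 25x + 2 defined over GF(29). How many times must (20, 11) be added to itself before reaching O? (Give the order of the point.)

2P: tangent at (20, 11): λ = (3·20² + 25)/(2·11) ≡ 7/22. 22⁻¹ ≡ 4 (mod 29) since 22·4 = 88 ≡ 1, so λ ≡ 7·4 ≡ 28.
  x = λ² - 20 - 20 = 784 - 40 ≡ 19; y = λ·(20 - 19) - 11 ≡ 17. → (19, 17)
3P: (19, 17) + (20, 11). λ = (11 - 17)/(20 - 19) ≡ 23/1 mod 29. 1⁻¹ ≡ 1 (mod 29), so λ ≡ 23.
  x = λ² - 19 - 20 = 529 - 39 ≡ 26; y = λ·(19 - 26) - 17 ≡ 25. → (26, 25)
4P: (26, 25) + (20, 11). λ = (11 - 25)/(20 - 26) ≡ 15/23 mod 29. 23⁻¹ ≡ 24 (mod 29) since 23·24 = 552 ≡ 1, so λ ≡ 12.
  x = λ² - 26 - 20 = 144 - 46 ≡ 11; y = λ·(26 - 11) - 25 ≡ 10. → (11, 10)
5P: (11, 10) + (20, 11). λ = (11 - 10)/(20 - 11) ≡ 1/9 mod 29. 9⁻¹ ≡ 13 (mod 29) since 9·13 = 117 ≡ 1, so λ ≡ 13.
  x = λ² - 11 - 20 = 169 - 31 ≡ 22; y = λ·(11 - 22) - 10 ≡ 21. → (22, 21)
6P: (22, 21) + (20, 11). λ = (11 - 21)/(20 - 22) ≡ 19/27 mod 29. 27⁻¹ ≡ 14 (mod 29) since 27·14 = 378 ≡ 1, so λ ≡ 5.
  x = λ² - 22 - 20 = 25 - 42 ≡ 12; y = λ·(22 - 12) - 21 ≡ 0. → (12, 0)
7P: (12, 0) + (20, 11). λ = (11 - 0)/(20 - 12) ≡ 11/8 mod 29. 8⁻¹ ≡ 11 (mod 29), so λ ≡ 5.
  x = λ² - 12 - 20 = 25 - 32 ≡ 22; y = λ·(12 - 22) - 0 ≡ 8. → (22, 8)
8P: (22, 8) + (20, 11). λ = (11 - 8)/(20 - 22) ≡ 3/27 mod 29. 27⁻¹ ≡ 14 (mod 29), so λ ≡ 13.
  x = λ² - 22 - 20 = 169 - 42 ≡ 11; y = λ·(22 - 11) - 8 ≡ 19. → (11, 19)
9P: (11, 19) + (20, 11). λ = (11 - 19)/(20 - 11) ≡ 21/9 mod 29. 9⁻¹ ≡ 13 (mod 29), so λ ≡ 12.
  x = λ² - 11 - 20 = 144 - 31 ≡ 26; y = λ·(11 - 26) - 19 ≡ 4. → (26, 4)
10P: (26, 4) + (20, 11). λ = (11 - 4)/(20 - 26) ≡ 7/23 mod 29. 23⁻¹ ≡ 24 (mod 29), so λ ≡ 23.
  x = λ² - 26 - 20 = 529 - 46 ≡ 19; y = λ·(26 - 19) - 4 ≡ 12. → (19, 12)
11P: (19, 12) + (20, 11). λ = (11 - 12)/(20 - 19) ≡ 28/1 mod 29. 1⁻¹ ≡ 1 (mod 29), so λ ≡ 28.
  x = λ² - 19 - 20 = 784 - 39 ≡ 20; y = λ·(19 - 20) - 12 ≡ 18. → (20, 18)
12P: (20, 18) + (20, 11): same x and y₁ ≡ -y₂, so the sum is O.
12P = O, so the order is 12.

12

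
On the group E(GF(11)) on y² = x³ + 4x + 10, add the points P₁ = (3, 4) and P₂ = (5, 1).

(8, 9)

(3, 4) + (5, 1). λ = (1 - 4)/(5 - 3) ≡ 8/2 mod 11. 2⁻¹ ≡ 6 (mod 11) since 2·6 = 12 ≡ 1, so λ ≡ 4.
  x = λ² - 3 - 5 = 16 - 8 ≡ 8; y = λ·(3 - 8) - 4 ≡ 9. → (8, 9)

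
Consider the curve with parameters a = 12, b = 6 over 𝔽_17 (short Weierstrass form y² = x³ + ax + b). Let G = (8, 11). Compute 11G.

Double-and-add on 11 = (1011)₂. Start with G = (8, 11) for the leading 1-bit.
double: tangent at (8, 11): λ = (3·8² + 12)/(2·11) ≡ 0/5. 5⁻¹ ≡ 7 (mod 17), so λ ≡ 0·7 ≡ 0.
  x = λ² - 8 - 8 = 0 - 16 ≡ 1; y = λ·(8 - 1) - 11 ≡ 6. → (1, 6)
double: tangent at (1, 6): λ = (3·1² + 12)/(2·6) ≡ 15/12. 12⁻¹ ≡ 10 (mod 17), so λ ≡ 15·10 ≡ 14.
  x = λ² - 1 - 1 = 196 - 2 ≡ 7; y = λ·(1 - 7) - 6 ≡ 12. → (7, 12)
add G: (7, 12) + (8, 11). λ = (11 - 12)/(8 - 7) ≡ 16/1 mod 17. 1⁻¹ ≡ 1 (mod 17), so λ ≡ 16.
  x = λ² - 7 - 8 = 256 - 15 ≡ 3; y = λ·(7 - 3) - 12 ≡ 1. → (3, 1)
double: tangent at (3, 1): λ = (3·3² + 12)/(2·1) ≡ 5/2. 2⁻¹ ≡ 9 (mod 17), so λ ≡ 5·9 ≡ 11.
  x = λ² - 3 - 3 = 121 - 6 ≡ 13; y = λ·(3 - 13) - 1 ≡ 8. → (13, 8)
add G: (13, 8) + (8, 11). λ = (11 - 8)/(8 - 13) ≡ 3/12 mod 17. 12⁻¹ ≡ 10 (mod 17), so λ ≡ 13.
  x = λ² - 13 - 8 = 169 - 21 ≡ 12; y = λ·(13 - 12) - 8 ≡ 5. → (12, 5)

(12, 5)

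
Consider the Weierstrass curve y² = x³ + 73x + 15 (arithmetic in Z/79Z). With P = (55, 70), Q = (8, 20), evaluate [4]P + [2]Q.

First 4P:
Repeated addition: build up to 4P.
2P: tangent at (55, 70): λ = (3·55² + 73)/(2·70) ≡ 63/61. 61⁻¹ ≡ 57 (mod 79), so λ ≡ 63·57 ≡ 36.
  x = λ² - 55 - 55 = 1296 - 110 ≡ 1; y = λ·(55 - 1) - 70 ≡ 57. → (1, 57)
3P: (1, 57) + (55, 70). λ = (70 - 57)/(55 - 1) ≡ 13/54 mod 79. 54⁻¹ ≡ 60 (mod 79) since 54·60 = 3240 ≡ 1, so λ ≡ 69.
  x = λ² - 1 - 55 = 4761 - 56 ≡ 44; y = λ·(1 - 44) - 57 ≡ 57. → (44, 57)
4P: (44, 57) + (55, 70). λ = (70 - 57)/(55 - 44) ≡ 13/11 mod 79. 11⁻¹ ≡ 36 (mod 79), so λ ≡ 73.
  x = λ² - 44 - 55 = 5329 - 99 ≡ 16; y = λ·(44 - 16) - 57 ≡ 12. → (16, 12)
4P = (16, 12).
Next 2Q:
Repeated addition: build up to 2Q.
2Q: tangent at (8, 20): λ = (3·8² + 73)/(2·20) ≡ 28/40. 40⁻¹ ≡ 2 (mod 79) since 40·2 = 80 ≡ 1, so λ ≡ 28·2 ≡ 56.
  x = λ² - 8 - 8 = 3136 - 16 ≡ 39; y = λ·(8 - 39) - 20 ≡ 61. → (39, 61)
2Q = (39, 61).
Finally 4P + 2Q:
(16, 12) + (39, 61). λ = (61 - 12)/(39 - 16) ≡ 49/23 mod 79. 23⁻¹ ≡ 55 (mod 79), so λ ≡ 9.
  x = λ² - 16 - 39 = 81 - 55 ≡ 26; y = λ·(16 - 26) - 12 ≡ 56. → (26, 56)

(26, 56)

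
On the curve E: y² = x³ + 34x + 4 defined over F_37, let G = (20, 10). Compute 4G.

Repeated addition: build up to 4G.
2G: tangent at (20, 10): λ = (3·20² + 34)/(2·10) ≡ 13/20. 20⁻¹ ≡ 13 (mod 37) since 20·13 = 260 ≡ 1, so λ ≡ 13·13 ≡ 21.
  x = λ² - 20 - 20 = 441 - 40 ≡ 31; y = λ·(20 - 31) - 10 ≡ 18. → (31, 18)
3G: (31, 18) + (20, 10). λ = (10 - 18)/(20 - 31) ≡ 29/26 mod 37. 26⁻¹ ≡ 10 (mod 37), so λ ≡ 31.
  x = λ² - 31 - 20 = 961 - 51 ≡ 22; y = λ·(31 - 22) - 18 ≡ 2. → (22, 2)
4G: (22, 2) + (20, 10). λ = (10 - 2)/(20 - 22) ≡ 8/35 mod 37. 35⁻¹ ≡ 18 (mod 37), so λ ≡ 33.
  x = λ² - 22 - 20 = 1089 - 42 ≡ 11; y = λ·(22 - 11) - 2 ≡ 28. → (11, 28)

(11, 28)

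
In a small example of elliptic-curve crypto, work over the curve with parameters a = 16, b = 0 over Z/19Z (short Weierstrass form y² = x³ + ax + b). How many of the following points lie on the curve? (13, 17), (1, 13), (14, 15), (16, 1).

(13, 17): 17² ≡ 4, rhs ≡ 11 → off.
(1, 13): 13² ≡ 17, rhs ≡ 17 → on.
(14, 15): 15² ≡ 16, rhs ≡ 4 → off.
(16, 1): 1² ≡ 1, rhs ≡ 1 → on.

2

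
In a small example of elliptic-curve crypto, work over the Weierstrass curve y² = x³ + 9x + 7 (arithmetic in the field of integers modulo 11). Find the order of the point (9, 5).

2P: tangent at (9, 5): λ = (3·9² + 9)/(2·5) ≡ 10/10. 10⁻¹ ≡ 10 (mod 11), so λ ≡ 10·10 ≡ 1.
  x = λ² - 9 - 9 = 1 - 18 ≡ 5; y = λ·(9 - 5) - 5 ≡ 10. → (5, 10)
3P: (5, 10) + (9, 5). λ = (5 - 10)/(9 - 5) ≡ 6/4 mod 11. 4⁻¹ ≡ 3 (mod 11), so λ ≡ 7.
  x = λ² - 5 - 9 = 49 - 14 ≡ 2; y = λ·(5 - 2) - 10 ≡ 0. → (2, 0)
4P: (2, 0) + (9, 5). λ = (5 - 0)/(9 - 2) ≡ 5/7 mod 11. 7⁻¹ ≡ 8 (mod 11) since 7·8 = 56 ≡ 1, so λ ≡ 7.
  x = λ² - 2 - 9 = 49 - 11 ≡ 5; y = λ·(2 - 5) - 0 ≡ 1. → (5, 1)
5P: (5, 1) + (9, 5). λ = (5 - 1)/(9 - 5) ≡ 4/4 mod 11. 4⁻¹ ≡ 3 (mod 11) since 4·3 = 12 ≡ 1, so λ ≡ 1.
  x = λ² - 5 - 9 = 1 - 14 ≡ 9; y = λ·(5 - 9) - 1 ≡ 6. → (9, 6)
6P: (9, 6) + (9, 5): same x and y₁ ≡ -y₂, so the sum is O.
6P = O, so the order is 6.

6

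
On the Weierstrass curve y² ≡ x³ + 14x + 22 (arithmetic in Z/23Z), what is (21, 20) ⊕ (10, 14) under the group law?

(21, 20) + (10, 14). λ = (14 - 20)/(10 - 21) ≡ 17/12 mod 23. 12⁻¹ ≡ 2 (mod 23), so λ ≡ 11.
  x = λ² - 21 - 10 = 121 - 31 ≡ 21; y = λ·(21 - 21) - 20 ≡ 3. → (21, 3)

(21, 3)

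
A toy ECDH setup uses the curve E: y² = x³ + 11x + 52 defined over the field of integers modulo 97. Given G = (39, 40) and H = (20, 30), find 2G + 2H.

First 2G:
Repeated addition: build up to 2G.
2G: tangent at (39, 40): λ = (3·39² + 11)/(2·40) ≡ 15/80. 80⁻¹ ≡ 57 (mod 97), so λ ≡ 15·57 ≡ 79.
  x = λ² - 39 - 39 = 6241 - 78 ≡ 52; y = λ·(39 - 52) - 40 ≡ 0. → (52, 0)
2G = (52, 0).
Next 2H:
Repeated addition: build up to 2H.
2H: tangent at (20, 30): λ = (3·20² + 11)/(2·30) ≡ 47/60. 60⁻¹ ≡ 76 (mod 97), so λ ≡ 47·76 ≡ 80.
  x = λ² - 20 - 20 = 6400 - 40 ≡ 55; y = λ·(20 - 55) - 30 ≡ 80. → (55, 80)
2H = (55, 80).
Finally 2G + 2H:
(52, 0) + (55, 80). λ = (80 - 0)/(55 - 52) ≡ 80/3 mod 97. 3⁻¹ ≡ 65 (mod 97), so λ ≡ 59.
  x = λ² - 52 - 55 = 3481 - 107 ≡ 76; y = λ·(52 - 76) - 0 ≡ 39. → (76, 39)

(76, 39)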